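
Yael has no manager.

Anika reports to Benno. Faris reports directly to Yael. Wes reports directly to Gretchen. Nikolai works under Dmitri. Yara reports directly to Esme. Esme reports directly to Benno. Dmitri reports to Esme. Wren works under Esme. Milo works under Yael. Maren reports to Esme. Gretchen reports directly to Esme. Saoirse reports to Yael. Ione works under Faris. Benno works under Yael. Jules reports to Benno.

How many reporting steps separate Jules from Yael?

2

Chain from Jules up to Yael: Jules → Benno → Yael. That is 2 steps up, so Jules is 2 levels below Yael.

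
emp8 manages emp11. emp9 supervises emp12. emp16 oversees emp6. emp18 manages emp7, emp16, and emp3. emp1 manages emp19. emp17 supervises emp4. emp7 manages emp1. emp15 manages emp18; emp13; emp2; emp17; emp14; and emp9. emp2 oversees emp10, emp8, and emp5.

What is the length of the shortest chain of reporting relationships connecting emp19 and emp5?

emp19 is 4 levels below emp15, and emp5 is 2 levels below emp15 (their lowest common manager). The shortest path runs up from emp19 to emp15 and back down to emp5: 4 + 2 = 6 links.

6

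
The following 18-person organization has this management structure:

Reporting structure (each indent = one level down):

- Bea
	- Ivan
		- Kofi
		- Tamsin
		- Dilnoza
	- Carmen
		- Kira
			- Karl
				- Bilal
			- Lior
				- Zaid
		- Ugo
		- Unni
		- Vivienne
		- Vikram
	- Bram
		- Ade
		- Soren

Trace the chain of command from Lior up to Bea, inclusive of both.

Lior reports to Kira. Kira reports to Carmen. Carmen reports to Bea. Bea is at the top.

Lior -> Kira -> Carmen -> Bea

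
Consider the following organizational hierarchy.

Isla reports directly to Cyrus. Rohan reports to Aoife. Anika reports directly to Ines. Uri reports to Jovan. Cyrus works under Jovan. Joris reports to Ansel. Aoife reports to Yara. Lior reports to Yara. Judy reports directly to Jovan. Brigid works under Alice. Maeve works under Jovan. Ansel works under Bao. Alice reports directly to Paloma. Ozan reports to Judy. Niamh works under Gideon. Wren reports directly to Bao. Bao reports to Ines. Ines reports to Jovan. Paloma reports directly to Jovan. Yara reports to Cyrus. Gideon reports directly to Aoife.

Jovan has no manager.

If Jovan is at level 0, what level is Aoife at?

Chain from Aoife up to Jovan: Aoife → Yara → Cyrus → Jovan. That is 3 steps up, so Aoife is 3 levels below Jovan.

3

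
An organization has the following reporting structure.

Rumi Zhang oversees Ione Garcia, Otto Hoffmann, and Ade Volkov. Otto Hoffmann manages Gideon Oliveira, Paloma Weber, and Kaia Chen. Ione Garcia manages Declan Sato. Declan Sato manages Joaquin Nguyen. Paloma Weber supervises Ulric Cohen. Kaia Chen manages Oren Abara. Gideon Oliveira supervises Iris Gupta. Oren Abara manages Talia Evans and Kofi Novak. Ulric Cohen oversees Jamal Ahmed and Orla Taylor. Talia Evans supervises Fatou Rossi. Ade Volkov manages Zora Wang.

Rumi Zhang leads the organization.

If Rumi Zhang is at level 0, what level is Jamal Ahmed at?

4

Chain from Jamal Ahmed up to Rumi Zhang: Jamal Ahmed → Ulric Cohen → Paloma Weber → Otto Hoffmann → Rumi Zhang. That is 4 steps up, so Jamal Ahmed is 4 levels below Rumi Zhang.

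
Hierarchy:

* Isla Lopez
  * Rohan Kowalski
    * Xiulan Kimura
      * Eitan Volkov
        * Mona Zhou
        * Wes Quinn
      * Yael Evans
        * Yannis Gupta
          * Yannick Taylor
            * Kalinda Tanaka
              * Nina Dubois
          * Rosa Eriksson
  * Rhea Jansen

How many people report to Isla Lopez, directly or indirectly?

12

Isla Lopez directly manages Rohan Kowalski, Rhea Jansen. Under Rohan Kowalski: Xiulan Kimura, Yael Evans, Yannis Gupta, Rosa Eriksson, Yannick Taylor, Kalinda Tanaka, Nina Dubois, Eitan Volkov, Wes Quinn, Mona Zhou (10). Rhea Jansen has no reports. So Isla Lopez's organization is 2 direct reports plus everyone under them: 11 + 1 = 12.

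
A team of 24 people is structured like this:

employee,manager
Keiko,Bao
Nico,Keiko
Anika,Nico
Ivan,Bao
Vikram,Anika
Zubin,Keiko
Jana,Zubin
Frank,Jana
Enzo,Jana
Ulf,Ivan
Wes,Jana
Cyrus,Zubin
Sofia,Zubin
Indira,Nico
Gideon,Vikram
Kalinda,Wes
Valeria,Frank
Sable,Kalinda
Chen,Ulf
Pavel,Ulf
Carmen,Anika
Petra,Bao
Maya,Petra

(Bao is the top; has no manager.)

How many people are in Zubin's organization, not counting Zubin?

Zubin directly manages Jana, Cyrus, Sofia. Under Jana: Wes, Kalinda, Sable, Enzo, Frank, Valeria (6). Cyrus has no reports. Sofia has no reports. So Zubin's organization is 3 direct reports plus everyone under them: 7 + 1 + 1 = 9.

9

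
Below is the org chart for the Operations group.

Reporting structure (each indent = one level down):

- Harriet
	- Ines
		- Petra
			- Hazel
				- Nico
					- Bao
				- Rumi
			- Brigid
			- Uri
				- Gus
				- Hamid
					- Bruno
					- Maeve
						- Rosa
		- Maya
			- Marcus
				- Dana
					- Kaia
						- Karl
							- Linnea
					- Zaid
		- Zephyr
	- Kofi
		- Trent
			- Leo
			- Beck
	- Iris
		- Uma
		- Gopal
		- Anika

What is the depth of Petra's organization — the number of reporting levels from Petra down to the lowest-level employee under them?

The longest chain under Petra runs Petra → Uri → Hamid → Maeve → Rosa, which is 4 levels below Petra.

4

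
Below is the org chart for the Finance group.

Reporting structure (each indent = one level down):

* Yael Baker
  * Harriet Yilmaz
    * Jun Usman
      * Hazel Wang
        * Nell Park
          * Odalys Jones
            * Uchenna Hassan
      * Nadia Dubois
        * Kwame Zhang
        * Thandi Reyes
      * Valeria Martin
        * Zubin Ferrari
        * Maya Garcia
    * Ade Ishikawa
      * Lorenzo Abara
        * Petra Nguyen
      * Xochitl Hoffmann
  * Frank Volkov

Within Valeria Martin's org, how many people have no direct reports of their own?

2

The people in Valeria Martin's organization with no one reporting to them are Maya Garcia, Zubin Ferrari. That is 2.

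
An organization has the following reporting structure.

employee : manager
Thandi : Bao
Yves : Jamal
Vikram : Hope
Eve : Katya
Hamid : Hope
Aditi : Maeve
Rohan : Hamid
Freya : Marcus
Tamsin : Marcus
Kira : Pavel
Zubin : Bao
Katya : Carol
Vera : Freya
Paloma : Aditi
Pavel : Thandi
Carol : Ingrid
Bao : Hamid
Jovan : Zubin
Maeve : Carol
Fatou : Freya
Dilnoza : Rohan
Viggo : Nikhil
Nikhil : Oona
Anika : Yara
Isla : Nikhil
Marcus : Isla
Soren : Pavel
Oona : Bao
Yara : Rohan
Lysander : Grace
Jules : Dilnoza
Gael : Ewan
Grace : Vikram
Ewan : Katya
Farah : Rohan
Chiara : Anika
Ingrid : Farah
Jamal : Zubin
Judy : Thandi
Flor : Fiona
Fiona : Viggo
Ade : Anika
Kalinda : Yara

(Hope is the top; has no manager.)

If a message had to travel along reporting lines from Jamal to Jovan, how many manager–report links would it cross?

Jamal is 1 level below Zubin, and Jovan is 1 level below Zubin (their lowest common manager). The shortest path runs up from Jamal to Zubin and back down to Jovan: 1 + 1 = 2 links.

2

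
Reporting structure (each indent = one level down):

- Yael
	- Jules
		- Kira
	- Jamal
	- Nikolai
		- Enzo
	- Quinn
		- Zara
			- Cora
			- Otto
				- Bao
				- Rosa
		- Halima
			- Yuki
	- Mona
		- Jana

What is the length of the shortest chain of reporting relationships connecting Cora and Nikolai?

Cora is 3 levels below Yael, and Nikolai is 1 level below Yael (their lowest common manager). The shortest path runs up from Cora to Yael and back down to Nikolai: 3 + 1 = 4 links.

4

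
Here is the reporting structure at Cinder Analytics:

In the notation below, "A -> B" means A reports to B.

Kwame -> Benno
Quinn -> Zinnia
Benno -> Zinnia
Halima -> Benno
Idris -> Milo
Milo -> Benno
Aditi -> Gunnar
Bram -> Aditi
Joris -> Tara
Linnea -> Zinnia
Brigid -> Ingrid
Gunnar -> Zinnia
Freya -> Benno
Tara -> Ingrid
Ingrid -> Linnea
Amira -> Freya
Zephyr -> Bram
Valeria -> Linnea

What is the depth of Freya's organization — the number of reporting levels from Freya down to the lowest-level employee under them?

The longest chain under Freya runs Freya → Amira, which is 1 level below Freya.

1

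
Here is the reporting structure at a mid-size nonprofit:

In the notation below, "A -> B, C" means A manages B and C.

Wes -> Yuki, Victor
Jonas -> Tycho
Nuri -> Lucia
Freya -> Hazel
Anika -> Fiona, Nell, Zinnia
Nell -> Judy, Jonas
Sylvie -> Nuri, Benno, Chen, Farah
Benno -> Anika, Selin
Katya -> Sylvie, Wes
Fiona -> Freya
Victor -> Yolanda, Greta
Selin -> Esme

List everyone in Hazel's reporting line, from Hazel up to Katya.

Hazel -> Freya -> Fiona -> Anika -> Benno -> Sylvie -> Katya

Hazel reports to Freya. Freya reports to Fiona. Fiona reports to Anika. Anika reports to Benno. Benno reports to Sylvie. Sylvie reports to Katya. Katya is at the top.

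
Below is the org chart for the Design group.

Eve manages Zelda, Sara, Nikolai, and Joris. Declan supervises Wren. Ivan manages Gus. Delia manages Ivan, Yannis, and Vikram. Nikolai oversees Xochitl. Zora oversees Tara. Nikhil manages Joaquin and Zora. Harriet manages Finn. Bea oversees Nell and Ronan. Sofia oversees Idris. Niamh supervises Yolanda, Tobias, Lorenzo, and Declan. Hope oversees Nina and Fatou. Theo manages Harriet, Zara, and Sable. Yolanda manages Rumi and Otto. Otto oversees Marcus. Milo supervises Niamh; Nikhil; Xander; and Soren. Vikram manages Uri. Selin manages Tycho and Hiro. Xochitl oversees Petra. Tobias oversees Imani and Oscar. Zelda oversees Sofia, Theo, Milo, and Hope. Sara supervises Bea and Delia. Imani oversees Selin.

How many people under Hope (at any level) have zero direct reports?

2

The people in Hope's organization with no one reporting to them are Fatou, Nina. That is 2.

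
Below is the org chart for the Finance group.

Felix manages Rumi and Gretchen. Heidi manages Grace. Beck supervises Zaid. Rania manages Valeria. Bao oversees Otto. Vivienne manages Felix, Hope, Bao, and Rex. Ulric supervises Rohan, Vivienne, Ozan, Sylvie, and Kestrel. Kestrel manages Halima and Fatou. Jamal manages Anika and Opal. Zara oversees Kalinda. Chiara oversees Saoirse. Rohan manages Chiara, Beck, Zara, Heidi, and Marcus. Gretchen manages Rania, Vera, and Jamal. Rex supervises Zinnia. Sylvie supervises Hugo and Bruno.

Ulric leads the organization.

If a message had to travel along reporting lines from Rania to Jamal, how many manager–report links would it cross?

Rania is 1 level below Gretchen, and Jamal is 1 level below Gretchen (their lowest common manager). The shortest path runs up from Rania to Gretchen and back down to Jamal: 1 + 1 = 2 links.

2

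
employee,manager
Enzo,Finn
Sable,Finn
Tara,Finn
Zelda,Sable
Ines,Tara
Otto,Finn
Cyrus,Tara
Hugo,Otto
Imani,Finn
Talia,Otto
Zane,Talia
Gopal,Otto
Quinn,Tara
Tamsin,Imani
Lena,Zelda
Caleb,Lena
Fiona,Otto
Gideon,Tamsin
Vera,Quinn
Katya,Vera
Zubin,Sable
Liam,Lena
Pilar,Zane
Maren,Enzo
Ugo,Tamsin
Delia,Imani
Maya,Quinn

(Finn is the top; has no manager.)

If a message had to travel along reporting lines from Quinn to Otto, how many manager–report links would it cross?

3

Quinn is 2 levels below Finn, and Otto is 1 level below Finn (their lowest common manager). The shortest path runs up from Quinn to Finn and back down to Otto: 2 + 1 = 3 links.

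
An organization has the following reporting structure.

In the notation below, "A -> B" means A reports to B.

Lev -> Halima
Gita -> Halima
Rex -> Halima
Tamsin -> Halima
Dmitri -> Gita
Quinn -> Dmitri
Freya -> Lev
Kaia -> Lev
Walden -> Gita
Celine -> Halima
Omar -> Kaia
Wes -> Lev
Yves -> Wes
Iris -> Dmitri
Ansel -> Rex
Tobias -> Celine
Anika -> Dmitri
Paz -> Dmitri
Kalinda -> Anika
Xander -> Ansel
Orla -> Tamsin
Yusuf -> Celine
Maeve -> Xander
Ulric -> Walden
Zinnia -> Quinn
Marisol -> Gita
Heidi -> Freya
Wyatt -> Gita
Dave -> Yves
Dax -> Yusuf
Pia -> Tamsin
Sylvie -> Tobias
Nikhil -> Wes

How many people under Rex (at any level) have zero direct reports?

The only person in Rex's organization with no one reporting to them is Maeve. That is 1.

1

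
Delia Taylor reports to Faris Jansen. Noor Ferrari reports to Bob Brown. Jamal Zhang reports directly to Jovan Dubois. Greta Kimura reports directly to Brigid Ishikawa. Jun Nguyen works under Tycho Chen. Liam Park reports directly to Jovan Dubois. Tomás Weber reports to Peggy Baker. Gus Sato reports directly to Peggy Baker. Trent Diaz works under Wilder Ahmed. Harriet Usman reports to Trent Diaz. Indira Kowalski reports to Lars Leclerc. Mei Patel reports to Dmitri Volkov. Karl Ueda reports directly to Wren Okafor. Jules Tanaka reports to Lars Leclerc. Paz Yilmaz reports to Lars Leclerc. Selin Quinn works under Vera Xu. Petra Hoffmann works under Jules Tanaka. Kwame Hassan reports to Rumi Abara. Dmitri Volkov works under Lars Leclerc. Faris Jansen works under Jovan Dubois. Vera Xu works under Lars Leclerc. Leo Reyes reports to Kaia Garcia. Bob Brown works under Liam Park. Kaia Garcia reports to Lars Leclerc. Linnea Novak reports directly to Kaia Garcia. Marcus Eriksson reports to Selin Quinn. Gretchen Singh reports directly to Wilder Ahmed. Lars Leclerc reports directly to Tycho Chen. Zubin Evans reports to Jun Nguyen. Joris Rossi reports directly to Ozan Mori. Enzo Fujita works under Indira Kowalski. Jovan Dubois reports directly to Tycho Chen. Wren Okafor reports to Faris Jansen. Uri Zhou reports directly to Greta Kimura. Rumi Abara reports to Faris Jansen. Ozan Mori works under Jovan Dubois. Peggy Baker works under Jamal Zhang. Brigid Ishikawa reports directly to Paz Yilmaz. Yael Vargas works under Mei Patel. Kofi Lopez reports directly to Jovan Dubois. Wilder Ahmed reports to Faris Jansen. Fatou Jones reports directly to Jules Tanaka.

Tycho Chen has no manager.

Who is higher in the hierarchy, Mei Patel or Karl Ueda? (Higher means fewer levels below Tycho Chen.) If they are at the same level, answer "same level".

Mei Patel is 3 levels below Tycho Chen; Karl Ueda is 4. Mei Patel is higher.

Mei Patel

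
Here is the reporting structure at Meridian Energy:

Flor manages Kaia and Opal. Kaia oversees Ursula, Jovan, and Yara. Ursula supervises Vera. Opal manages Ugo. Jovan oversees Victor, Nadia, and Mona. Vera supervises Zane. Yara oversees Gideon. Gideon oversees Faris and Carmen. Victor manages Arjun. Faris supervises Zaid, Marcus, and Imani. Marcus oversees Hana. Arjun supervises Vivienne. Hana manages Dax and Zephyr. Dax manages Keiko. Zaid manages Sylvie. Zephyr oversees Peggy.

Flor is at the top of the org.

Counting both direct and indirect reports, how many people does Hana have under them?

4

Hana directly manages Dax, Zephyr. Under Dax: Keiko (1). Under Zephyr: Peggy (1). So Hana's organization is 2 direct reports plus everyone under them: 2 + 2 = 4.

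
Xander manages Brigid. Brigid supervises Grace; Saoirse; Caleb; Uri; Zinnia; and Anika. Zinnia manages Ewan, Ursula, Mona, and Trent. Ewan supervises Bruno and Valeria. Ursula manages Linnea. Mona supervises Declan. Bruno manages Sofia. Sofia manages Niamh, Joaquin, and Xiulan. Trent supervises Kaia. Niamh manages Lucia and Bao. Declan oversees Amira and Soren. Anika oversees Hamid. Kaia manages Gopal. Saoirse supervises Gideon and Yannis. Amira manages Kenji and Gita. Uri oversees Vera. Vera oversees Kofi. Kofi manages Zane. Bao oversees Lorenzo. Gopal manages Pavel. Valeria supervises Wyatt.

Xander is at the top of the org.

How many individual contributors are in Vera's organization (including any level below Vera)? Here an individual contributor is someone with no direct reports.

The only person in Vera's organization with no one reporting to them is Zane. That is 1.

1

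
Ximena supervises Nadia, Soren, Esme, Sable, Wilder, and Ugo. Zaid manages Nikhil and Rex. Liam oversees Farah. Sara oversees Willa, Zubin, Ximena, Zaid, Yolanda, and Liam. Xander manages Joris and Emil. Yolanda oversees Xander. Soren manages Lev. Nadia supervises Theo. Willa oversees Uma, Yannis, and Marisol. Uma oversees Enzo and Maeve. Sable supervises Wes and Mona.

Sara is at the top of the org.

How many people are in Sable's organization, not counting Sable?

Sable directly manages Mona, Wes. Mona has no reports. Wes has no reports. So Sable's organization is 2 direct reports plus everyone under them: 1 + 1 = 2.

2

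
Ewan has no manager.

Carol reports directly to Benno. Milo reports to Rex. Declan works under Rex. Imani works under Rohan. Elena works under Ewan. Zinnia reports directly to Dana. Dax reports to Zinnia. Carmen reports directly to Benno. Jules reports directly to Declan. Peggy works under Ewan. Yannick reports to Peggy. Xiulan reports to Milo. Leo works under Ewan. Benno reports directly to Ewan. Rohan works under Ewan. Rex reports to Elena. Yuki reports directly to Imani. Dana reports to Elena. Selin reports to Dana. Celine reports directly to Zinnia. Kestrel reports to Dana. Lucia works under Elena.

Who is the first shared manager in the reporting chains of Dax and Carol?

Ewan

Dax's chain of managers is Zinnia, Dana, Elena, Ewan. Carol's chain of managers is Benno, Ewan. The first manager that appears in both chains is Ewan.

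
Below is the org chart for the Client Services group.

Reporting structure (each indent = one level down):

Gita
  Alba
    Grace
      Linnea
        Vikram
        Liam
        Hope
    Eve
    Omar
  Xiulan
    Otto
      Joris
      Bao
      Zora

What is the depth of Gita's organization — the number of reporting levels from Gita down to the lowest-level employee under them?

4

The longest chain under Gita runs Gita → Alba → Grace → Linnea → Hope, which is 4 levels below Gita.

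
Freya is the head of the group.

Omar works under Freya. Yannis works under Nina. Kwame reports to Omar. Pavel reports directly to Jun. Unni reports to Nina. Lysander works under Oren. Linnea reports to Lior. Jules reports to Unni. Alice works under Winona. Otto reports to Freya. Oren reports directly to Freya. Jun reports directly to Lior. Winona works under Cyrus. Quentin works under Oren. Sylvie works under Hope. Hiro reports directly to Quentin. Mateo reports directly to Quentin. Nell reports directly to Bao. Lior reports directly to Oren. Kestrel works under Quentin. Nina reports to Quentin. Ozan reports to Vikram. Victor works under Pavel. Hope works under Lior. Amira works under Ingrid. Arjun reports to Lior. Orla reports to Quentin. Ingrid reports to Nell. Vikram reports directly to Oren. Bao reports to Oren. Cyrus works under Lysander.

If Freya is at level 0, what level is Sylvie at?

4

Chain from Sylvie up to Freya: Sylvie → Hope → Lior → Oren → Freya. That is 4 steps up, so Sylvie is 4 levels below Freya.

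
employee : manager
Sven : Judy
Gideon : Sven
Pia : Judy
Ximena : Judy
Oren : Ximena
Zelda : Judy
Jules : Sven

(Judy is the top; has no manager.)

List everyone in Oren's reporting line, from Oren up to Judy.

Oren -> Ximena -> Judy

Oren reports to Ximena. Ximena reports to Judy. Judy is at the top.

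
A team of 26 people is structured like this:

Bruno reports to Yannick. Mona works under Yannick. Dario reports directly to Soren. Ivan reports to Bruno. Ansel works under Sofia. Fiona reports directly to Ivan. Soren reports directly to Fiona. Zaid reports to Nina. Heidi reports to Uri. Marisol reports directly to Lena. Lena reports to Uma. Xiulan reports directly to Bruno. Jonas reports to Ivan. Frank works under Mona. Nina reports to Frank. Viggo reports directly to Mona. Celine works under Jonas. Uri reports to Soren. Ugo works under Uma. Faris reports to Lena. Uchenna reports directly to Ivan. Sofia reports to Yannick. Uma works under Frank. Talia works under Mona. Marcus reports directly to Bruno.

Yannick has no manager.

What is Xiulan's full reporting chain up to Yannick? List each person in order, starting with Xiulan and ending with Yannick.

Xiulan -> Bruno -> Yannick

Xiulan reports to Bruno. Bruno reports to Yannick. Yannick is at the top.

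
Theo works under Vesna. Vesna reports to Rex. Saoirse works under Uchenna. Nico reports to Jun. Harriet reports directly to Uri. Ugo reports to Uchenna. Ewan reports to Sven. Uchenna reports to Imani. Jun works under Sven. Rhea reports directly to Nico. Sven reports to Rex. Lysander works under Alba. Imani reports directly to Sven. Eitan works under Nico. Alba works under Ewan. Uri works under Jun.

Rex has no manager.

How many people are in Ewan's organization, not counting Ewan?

Ewan directly manages Alba. Under Alba: Lysander (1). That's 2 in total.

2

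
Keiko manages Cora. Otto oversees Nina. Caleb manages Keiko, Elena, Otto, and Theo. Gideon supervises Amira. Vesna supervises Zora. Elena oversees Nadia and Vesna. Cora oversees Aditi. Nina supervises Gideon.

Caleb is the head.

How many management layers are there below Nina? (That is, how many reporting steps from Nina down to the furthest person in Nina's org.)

The longest chain under Nina runs Nina → Gideon → Amira, which is 2 levels below Nina.

2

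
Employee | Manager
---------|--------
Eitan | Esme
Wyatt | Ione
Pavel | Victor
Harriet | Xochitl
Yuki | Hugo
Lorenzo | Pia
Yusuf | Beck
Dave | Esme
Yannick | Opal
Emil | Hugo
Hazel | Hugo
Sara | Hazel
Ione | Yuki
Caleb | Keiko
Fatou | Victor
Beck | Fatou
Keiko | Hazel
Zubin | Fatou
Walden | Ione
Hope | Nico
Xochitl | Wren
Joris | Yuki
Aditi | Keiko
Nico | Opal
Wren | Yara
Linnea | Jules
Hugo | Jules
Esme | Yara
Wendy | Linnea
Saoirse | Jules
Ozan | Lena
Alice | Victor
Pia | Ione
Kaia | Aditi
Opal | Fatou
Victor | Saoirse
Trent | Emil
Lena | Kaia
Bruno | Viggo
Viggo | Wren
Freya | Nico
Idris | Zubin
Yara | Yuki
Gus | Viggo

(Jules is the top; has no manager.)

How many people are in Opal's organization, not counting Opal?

Opal directly manages Nico, Yannick. Under Nico: Freya, Hope (2). Yannick has no reports. So Opal's organization is 2 direct reports plus everyone under them: 3 + 1 = 4.

4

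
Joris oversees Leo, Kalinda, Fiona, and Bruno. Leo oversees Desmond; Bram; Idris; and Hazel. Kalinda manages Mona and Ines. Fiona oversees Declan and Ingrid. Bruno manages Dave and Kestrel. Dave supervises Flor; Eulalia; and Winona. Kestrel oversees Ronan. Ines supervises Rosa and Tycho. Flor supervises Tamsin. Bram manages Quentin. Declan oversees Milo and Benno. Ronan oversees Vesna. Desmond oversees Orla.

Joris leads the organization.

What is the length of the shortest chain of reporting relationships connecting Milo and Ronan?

Milo is 3 levels below Joris, and Ronan is 3 levels below Joris (their lowest common manager). The shortest path runs up from Milo to Joris and back down to Ronan: 3 + 3 = 6 links.

6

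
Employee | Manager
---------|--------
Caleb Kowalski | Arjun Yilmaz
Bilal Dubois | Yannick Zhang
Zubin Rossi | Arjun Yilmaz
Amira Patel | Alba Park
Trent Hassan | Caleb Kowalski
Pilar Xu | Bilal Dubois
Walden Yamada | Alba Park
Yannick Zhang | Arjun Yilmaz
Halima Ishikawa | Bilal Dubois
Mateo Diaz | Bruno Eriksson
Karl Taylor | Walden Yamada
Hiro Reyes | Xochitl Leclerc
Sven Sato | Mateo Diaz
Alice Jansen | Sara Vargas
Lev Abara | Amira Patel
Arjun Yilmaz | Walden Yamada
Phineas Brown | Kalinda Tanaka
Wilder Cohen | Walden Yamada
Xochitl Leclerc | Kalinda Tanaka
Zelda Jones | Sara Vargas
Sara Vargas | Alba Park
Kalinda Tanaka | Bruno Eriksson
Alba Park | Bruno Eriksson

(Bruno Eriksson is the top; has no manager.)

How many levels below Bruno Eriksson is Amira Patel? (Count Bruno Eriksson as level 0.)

Chain from Amira Patel up to Bruno Eriksson: Amira Patel → Alba Park → Bruno Eriksson. That is 2 steps up, so Amira Patel is 2 levels below Bruno Eriksson.

2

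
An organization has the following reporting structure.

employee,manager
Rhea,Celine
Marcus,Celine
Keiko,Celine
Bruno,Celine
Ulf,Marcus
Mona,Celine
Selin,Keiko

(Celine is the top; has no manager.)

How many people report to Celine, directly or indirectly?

7

Celine directly manages Rhea, Marcus, Keiko, Bruno, Mona. Rhea has no reports. Under Marcus: Ulf (1). Under Keiko: Selin (1). Bruno has no reports. Mona has no reports. So Celine's organization is 5 direct reports plus everyone under them: 1 + 2 + 2 + 1 + 1 = 7.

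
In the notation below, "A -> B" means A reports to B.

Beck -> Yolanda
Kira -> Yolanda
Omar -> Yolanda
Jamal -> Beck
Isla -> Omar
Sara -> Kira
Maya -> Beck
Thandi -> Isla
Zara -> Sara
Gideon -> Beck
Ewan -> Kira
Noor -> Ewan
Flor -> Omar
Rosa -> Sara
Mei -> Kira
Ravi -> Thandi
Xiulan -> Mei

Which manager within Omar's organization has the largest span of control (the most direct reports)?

Direct-report counts within Omar's organization: Omar has 2; Isla has 1; Thandi has 1. The largest is 2, held by Omar.

Omar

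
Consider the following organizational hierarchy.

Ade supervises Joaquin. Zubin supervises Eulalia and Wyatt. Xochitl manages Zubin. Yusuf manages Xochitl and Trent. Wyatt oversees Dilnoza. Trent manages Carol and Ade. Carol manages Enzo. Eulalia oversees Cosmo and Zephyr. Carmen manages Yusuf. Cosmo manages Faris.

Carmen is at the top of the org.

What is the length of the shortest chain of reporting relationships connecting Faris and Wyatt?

4

Faris is 3 levels below Zubin, and Wyatt is 1 level below Zubin (their lowest common manager). The shortest path runs up from Faris to Zubin and back down to Wyatt: 3 + 1 = 4 links.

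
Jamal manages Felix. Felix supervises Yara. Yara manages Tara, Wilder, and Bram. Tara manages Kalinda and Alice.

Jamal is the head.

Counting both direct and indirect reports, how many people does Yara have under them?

Yara directly manages Tara, Wilder, Bram. Under Tara: Alice, Kalinda (2). Wilder has no reports. Bram has no reports. So Yara's organization is 3 direct reports plus everyone under them: 3 + 1 + 1 = 5.

5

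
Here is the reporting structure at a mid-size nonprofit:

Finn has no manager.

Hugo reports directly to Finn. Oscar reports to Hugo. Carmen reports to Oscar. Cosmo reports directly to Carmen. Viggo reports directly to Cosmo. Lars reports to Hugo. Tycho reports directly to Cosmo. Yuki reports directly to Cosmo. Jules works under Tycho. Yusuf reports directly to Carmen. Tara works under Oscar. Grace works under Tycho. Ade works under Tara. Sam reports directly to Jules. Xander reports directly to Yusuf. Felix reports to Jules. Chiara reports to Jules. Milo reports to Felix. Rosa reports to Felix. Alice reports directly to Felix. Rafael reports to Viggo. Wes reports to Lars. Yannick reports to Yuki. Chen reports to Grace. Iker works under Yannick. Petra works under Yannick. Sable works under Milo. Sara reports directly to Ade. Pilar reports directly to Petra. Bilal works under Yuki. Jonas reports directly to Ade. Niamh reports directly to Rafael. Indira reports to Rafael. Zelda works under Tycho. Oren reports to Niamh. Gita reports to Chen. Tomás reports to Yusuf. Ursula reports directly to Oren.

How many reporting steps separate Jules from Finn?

6

Chain from Jules up to Finn: Jules → Tycho → Cosmo → Carmen → Oscar → Hugo → Finn. That is 6 steps up, so Jules is 6 levels below Finn.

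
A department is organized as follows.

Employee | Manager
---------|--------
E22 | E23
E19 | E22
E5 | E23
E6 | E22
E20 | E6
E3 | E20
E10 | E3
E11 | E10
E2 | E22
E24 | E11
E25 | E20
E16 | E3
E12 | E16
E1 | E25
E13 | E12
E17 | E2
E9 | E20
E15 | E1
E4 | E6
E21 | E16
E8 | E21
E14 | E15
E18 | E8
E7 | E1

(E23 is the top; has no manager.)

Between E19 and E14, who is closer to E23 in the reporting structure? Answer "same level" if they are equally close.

E19 is 2 levels below E23; E14 is 7. E19 is higher.

E19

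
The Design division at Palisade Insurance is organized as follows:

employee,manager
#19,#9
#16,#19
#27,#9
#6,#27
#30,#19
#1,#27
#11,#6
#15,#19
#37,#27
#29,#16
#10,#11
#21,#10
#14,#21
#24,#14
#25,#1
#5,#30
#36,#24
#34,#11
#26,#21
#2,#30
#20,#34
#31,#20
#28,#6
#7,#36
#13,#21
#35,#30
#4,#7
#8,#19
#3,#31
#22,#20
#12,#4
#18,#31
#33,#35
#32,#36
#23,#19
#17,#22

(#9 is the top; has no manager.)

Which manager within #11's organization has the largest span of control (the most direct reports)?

#21

Direct-report counts within #11's organization: #11 has 2; #34 has 1; #20 has 2; #22 has 1; #31 has 2; #10 has 1; #21 has 3; #14 has 1; #24 has 1; #36 has 2; #7 has 1; #4 has 1. The largest is 3, held by #21.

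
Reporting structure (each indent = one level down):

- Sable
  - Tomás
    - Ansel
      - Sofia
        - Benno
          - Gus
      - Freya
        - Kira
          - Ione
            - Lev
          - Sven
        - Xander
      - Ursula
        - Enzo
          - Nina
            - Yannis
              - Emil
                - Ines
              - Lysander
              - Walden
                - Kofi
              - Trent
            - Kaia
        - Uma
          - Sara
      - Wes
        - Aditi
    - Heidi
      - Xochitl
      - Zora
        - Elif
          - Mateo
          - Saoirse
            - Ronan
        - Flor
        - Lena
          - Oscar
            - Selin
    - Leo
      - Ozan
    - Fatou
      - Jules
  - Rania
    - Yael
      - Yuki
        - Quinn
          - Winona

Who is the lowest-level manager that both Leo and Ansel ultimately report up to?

Leo's chain of managers is Tomás, Sable. Ansel's chain of managers is Tomás, Sable. The first manager that appears in both chains is Tomás.

Tomás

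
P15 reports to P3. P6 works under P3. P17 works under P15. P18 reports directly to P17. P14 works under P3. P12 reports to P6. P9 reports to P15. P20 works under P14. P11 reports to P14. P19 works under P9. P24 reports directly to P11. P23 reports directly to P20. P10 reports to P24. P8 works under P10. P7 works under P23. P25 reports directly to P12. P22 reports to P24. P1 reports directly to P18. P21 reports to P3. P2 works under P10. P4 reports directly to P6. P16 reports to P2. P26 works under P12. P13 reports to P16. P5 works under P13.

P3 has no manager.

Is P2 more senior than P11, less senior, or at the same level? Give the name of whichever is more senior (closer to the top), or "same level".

P11

P2 is 5 levels below P3; P11 is 2. P11 is higher.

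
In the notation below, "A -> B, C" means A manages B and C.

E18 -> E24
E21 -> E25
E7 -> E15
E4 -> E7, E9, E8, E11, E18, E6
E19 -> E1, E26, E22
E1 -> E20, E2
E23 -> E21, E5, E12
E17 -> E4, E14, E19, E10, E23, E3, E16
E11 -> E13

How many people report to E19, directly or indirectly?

5

E19 directly manages E1, E26, E22. Under E1: E2, E20 (2). E26 has no reports. E22 has no reports. So E19's organization is 3 direct reports plus everyone under them: 3 + 1 + 1 = 5.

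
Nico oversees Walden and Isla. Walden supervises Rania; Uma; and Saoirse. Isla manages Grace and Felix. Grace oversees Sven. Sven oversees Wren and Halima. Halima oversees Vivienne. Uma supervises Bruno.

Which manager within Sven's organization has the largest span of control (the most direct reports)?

Sven

Direct-report counts within Sven's organization: Sven has 2; Halima has 1. The largest is 2, held by Sven.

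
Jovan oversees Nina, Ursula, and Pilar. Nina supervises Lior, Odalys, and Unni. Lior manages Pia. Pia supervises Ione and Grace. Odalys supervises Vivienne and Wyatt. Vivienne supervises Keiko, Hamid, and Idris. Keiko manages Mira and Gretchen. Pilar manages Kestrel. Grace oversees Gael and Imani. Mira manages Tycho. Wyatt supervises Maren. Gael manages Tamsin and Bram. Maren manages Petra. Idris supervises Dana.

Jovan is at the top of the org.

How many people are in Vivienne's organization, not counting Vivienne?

7

Vivienne directly manages Keiko, Idris, Hamid. Under Keiko: Mira, Tycho, Gretchen (3). Under Idris: Dana (1). Hamid has no reports. So Vivienne's organization is 3 direct reports plus everyone under them: 4 + 2 + 1 = 7.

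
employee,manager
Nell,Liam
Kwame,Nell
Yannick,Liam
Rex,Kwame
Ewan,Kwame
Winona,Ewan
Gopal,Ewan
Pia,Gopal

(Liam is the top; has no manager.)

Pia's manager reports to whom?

Pia reports to Gopal, and Gopal reports to Ewan. So Pia's skip-level manager is Ewan.

Ewan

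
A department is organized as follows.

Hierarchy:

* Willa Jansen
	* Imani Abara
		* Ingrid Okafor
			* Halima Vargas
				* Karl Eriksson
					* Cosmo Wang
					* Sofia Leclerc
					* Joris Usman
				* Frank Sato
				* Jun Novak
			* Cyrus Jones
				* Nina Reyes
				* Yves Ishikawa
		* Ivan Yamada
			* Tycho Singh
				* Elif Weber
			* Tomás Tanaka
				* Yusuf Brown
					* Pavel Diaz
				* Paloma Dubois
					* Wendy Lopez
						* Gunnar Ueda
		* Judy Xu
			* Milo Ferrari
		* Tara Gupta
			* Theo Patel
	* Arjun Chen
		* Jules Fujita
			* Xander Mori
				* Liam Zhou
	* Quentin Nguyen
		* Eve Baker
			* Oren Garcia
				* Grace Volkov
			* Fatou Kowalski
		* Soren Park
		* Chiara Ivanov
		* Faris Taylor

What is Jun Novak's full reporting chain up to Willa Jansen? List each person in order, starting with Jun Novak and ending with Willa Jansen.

Jun Novak reports to Halima Vargas. Halima Vargas reports to Ingrid Okafor. Ingrid Okafor reports to Imani Abara. Imani Abara reports to Willa Jansen. Willa Jansen is at the top.

Jun Novak -> Halima Vargas -> Ingrid Okafor -> Imani Abara -> Willa Jansen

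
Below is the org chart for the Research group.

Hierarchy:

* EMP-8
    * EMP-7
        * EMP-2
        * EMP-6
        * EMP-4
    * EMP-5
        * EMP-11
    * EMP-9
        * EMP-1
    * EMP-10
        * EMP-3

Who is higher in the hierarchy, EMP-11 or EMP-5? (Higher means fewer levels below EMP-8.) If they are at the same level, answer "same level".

EMP-11 is 2 levels below EMP-8; EMP-5 is 1. EMP-5 is higher.

EMP-5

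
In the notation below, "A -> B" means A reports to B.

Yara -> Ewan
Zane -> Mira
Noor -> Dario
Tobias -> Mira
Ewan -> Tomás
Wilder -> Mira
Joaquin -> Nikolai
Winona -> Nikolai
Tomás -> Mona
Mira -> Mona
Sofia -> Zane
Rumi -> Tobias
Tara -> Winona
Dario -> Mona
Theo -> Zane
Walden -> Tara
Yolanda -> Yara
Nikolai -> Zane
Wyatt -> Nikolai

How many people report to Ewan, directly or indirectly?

Ewan directly manages Yara. Under Yara: Yolanda (1). That's 2 in total.

2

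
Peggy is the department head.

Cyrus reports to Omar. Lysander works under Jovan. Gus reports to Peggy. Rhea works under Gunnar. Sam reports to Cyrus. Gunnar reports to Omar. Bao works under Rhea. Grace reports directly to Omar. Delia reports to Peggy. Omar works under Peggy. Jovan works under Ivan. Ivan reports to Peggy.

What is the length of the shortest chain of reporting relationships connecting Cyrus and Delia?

Cyrus is 2 levels below Peggy, and Delia is 1 level below Peggy (their lowest common manager). The shortest path runs up from Cyrus to Peggy and back down to Delia: 2 + 1 = 3 links.

3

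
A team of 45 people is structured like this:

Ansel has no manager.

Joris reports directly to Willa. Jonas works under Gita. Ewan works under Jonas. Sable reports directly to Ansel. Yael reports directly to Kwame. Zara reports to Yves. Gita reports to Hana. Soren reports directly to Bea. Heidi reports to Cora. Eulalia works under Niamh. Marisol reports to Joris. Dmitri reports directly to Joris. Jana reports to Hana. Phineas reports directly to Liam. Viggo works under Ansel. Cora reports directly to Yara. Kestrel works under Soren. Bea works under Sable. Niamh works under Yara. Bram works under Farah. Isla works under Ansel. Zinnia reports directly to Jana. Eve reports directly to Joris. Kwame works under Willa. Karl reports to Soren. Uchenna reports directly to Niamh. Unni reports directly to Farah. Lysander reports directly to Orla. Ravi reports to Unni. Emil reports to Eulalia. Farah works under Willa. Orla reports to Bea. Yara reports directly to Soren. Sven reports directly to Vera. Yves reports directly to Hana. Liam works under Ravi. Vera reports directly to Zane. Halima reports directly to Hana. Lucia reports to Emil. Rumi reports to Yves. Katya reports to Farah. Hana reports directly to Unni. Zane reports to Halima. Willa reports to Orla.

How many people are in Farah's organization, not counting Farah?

19

Farah directly manages Bram, Unni, Katya. Bram has no reports. Under Unni: Ravi, Liam, Phineas, Hana, Gita, Jonas, Ewan, Halima, Zane, Vera, Sven, Yves, Rumi, Zara, Jana, Zinnia (16). Katya has no reports. So Farah's organization is 3 direct reports plus everyone under them: 1 + 17 + 1 = 19.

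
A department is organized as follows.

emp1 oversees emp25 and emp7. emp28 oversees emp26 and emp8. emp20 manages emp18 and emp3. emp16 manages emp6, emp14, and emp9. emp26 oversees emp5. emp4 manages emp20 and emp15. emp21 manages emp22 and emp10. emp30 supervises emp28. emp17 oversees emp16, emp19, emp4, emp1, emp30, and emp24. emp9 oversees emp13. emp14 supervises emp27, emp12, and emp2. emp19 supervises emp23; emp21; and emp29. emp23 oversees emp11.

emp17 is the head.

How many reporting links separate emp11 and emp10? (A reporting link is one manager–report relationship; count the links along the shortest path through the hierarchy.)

emp11 is 2 levels below emp19, and emp10 is 2 levels below emp19 (their lowest common manager). The shortest path runs up from emp11 to emp19 and back down to emp10: 2 + 2 = 4 links.

4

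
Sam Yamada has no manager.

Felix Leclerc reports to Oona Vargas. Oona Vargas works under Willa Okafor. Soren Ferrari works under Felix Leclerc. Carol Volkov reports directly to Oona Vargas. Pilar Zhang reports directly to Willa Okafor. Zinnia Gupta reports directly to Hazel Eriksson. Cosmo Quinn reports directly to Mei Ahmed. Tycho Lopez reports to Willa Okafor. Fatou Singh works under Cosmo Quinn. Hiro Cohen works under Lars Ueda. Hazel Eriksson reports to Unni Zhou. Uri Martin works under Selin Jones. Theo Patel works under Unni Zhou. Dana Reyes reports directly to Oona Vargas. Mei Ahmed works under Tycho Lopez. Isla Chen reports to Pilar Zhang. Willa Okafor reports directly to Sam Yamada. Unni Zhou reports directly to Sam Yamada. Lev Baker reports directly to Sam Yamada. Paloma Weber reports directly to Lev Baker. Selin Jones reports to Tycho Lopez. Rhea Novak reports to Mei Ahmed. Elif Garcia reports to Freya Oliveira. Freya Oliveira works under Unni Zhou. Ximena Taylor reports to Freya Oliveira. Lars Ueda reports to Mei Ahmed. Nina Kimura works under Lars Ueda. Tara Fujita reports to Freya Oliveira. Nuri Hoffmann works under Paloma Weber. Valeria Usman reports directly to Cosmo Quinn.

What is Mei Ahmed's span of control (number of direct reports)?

3

Mei Ahmed directly manages Lars Ueda, Cosmo Quinn, Rhea Novak. That is 3 direct reports.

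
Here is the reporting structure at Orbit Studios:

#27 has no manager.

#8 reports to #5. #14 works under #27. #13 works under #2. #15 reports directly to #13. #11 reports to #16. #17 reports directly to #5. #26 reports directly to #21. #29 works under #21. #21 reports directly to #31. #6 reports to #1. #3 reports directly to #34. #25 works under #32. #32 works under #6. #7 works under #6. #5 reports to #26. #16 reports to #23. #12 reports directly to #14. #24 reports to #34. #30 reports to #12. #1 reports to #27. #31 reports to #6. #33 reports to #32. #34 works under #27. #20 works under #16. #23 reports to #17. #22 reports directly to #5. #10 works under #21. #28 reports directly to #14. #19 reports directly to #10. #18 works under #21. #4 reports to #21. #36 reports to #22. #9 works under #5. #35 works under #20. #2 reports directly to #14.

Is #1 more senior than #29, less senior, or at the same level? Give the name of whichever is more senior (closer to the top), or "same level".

#1

#1 is 1 level below #27; #29 is 5. #1 is higher.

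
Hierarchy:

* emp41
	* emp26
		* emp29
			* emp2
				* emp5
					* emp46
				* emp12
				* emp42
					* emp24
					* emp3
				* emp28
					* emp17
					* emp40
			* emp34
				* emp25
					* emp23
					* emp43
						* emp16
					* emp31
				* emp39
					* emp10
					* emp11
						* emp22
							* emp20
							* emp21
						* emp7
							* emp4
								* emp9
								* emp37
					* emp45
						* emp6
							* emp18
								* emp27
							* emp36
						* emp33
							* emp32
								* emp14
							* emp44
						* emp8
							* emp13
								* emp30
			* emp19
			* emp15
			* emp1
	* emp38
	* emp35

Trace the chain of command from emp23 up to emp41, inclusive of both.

emp23 -> emp25 -> emp34 -> emp29 -> emp26 -> emp41

emp23 reports to emp25. emp25 reports to emp34. emp34 reports to emp29. emp29 reports to emp26. emp26 reports to emp41. emp41 is at the top.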